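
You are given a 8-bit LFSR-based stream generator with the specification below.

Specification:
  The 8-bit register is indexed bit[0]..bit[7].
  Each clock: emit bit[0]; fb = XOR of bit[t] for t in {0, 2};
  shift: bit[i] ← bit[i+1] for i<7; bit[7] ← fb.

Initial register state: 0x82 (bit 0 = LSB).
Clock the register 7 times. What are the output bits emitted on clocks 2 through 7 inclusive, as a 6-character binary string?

100000

reg_0 = 0x82
clock 1: out=0, reg = 0x41
clock 2: out=1, reg = 0xA0
clock 3: out=0, reg = 0x50
clock 4: out=0, reg = 0x28
clock 5: out=0, reg = 0x14
clock 6: out=0, reg = 0x8A
clock 7: out=0, reg = 0x45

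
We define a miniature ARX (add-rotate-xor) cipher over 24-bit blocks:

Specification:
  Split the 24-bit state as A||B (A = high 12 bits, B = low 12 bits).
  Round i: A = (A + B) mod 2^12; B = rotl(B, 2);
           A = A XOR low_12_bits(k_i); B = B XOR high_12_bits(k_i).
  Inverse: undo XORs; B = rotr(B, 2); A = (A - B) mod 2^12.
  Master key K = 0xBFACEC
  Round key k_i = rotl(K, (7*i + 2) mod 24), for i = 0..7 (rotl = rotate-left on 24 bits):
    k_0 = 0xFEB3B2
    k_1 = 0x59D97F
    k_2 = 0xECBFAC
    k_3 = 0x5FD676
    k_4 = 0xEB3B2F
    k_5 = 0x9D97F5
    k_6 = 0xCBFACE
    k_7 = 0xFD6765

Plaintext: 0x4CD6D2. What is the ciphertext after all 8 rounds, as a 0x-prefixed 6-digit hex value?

s_0 = plaintext = 0x4CD6D2
s_1 = Round(s_0, k_0) = 0x82D4A2
s_2 = Round(s_1, k_1) = 0x5B0714
s_3 = Round(s_2, k_2) = 0x36829A
s_4 = Round(s_3, k_3) = 0x074F95
s_5 = Round(s_4, k_4) = 0xB260E4
s_6 = Round(s_5, k_5) = 0xBFFA49
s_7 = Round(s_6, k_6) = 0xC86599
s_8 = Round(s_7, k_7) = 0x57A9B3

0x57A9B3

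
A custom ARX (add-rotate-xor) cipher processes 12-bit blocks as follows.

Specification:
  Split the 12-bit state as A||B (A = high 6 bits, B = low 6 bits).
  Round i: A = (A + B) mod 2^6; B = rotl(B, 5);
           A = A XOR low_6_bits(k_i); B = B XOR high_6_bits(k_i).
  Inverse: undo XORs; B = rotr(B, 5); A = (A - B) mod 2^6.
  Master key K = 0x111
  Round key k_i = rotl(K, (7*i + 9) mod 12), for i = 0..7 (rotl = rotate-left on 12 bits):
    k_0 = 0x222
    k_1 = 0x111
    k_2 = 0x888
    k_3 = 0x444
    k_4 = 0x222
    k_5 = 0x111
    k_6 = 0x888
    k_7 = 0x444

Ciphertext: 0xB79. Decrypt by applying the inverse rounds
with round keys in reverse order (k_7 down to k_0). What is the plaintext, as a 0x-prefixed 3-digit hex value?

s_0 = ciphertext = 0xB79
s_1 = InvRound(s_0, k_7) = 0x611
s_2 = InvRound(s_1, k_6) = 0xA67
s_3 = InvRound(s_2, k_5) = 0xC47
s_4 = InvRound(s_3, k_4) = 0xD5E
s_5 = InvRound(s_4, k_3) = 0x4DE
s_6 = InvRound(s_5, k_2) = 0x8B9
s_7 = InvRound(s_6, k_1) = 0xE3B
s_8 = InvRound(s_7, k_0) = 0xCE7

0xCE7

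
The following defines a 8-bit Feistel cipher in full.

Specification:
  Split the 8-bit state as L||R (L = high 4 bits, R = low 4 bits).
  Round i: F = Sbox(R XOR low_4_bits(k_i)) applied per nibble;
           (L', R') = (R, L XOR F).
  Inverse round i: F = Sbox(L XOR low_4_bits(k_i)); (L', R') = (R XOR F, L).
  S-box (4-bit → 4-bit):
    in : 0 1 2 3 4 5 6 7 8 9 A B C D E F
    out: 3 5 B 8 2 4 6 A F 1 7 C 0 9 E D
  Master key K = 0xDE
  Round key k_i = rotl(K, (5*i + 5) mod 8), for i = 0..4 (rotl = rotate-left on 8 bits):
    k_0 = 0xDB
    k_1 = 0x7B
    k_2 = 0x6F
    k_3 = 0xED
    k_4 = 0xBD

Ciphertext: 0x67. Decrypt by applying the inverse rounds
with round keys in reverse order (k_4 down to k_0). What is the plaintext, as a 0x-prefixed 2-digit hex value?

s_0 = ciphertext = 0x67
s_1 = InvRound(s_0, k_4) = 0xB6
s_2 = InvRound(s_1, k_3) = 0x0B
s_3 = InvRound(s_2, k_2) = 0x60
s_4 = InvRound(s_3, k_1) = 0x96
s_5 = InvRound(s_4, k_0) = 0xD9

0xD9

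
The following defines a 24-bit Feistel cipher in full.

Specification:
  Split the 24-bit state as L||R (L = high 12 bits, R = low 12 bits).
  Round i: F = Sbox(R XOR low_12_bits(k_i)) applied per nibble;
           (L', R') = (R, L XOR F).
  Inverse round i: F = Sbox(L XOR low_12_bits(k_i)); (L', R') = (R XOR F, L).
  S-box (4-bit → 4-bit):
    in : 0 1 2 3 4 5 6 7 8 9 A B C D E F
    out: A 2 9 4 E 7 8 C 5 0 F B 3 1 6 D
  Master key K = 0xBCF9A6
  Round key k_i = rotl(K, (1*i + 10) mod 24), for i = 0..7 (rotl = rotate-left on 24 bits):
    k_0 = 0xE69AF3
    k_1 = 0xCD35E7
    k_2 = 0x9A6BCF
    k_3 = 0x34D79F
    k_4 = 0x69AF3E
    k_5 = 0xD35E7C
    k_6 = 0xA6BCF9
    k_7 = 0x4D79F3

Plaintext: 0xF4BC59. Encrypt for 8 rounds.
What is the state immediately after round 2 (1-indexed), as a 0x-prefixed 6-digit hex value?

0x7B452D

s_0 = plaintext = 0xF4BC59
s_1 = Round(s_0, k_0) = 0xC597B4
s_2 = Round(s_1, k_1) = 0x7B452D
s_3 = Round(s_2, k_2) = 0x52D1DD
s_4 = Round(s_3, k_3) = 0x1DDDC4
s_5 = Round(s_4, k_4) = 0xDC4802
s_6 = Round(s_5, k_5) = 0x802502
s_7 = Round(s_6, k_6) = 0x5028D9
s_8 = Round(s_7, k_7) = 0x8D979D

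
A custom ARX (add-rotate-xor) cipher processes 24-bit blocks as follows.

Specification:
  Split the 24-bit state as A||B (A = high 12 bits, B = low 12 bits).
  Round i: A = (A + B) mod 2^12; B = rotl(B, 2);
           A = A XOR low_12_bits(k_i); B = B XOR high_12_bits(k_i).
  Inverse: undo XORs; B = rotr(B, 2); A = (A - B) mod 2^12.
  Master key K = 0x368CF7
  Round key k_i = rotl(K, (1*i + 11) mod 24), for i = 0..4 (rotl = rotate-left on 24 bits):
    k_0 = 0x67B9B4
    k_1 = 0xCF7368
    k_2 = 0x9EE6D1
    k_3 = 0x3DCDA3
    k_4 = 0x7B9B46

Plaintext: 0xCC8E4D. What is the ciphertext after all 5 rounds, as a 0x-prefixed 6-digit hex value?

0xF1A727

s_0 = plaintext = 0xCC8E4D
s_1 = Round(s_0, k_0) = 0x2A1F4C
s_2 = Round(s_1, k_1) = 0x2851C4
s_3 = Round(s_2, k_2) = 0x298EFE
s_4 = Round(s_3, k_3) = 0xC35827
s_5 = Round(s_4, k_4) = 0xF1A727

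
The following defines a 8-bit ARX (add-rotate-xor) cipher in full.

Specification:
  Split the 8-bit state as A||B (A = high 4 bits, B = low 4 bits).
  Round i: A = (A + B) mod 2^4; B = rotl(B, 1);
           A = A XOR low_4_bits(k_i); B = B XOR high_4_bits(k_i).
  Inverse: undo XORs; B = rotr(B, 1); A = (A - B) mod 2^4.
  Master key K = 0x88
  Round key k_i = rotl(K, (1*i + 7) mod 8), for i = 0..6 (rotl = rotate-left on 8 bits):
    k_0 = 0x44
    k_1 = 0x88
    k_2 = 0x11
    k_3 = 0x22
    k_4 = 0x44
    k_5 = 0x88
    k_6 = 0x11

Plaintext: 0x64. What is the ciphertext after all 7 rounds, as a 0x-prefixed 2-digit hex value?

0x53

s_0 = plaintext = 0x64
s_1 = Round(s_0, k_0) = 0xEC
s_2 = Round(s_1, k_1) = 0x21
s_3 = Round(s_2, k_2) = 0x23
s_4 = Round(s_3, k_3) = 0x74
s_5 = Round(s_4, k_4) = 0xFC
s_6 = Round(s_5, k_5) = 0x31
s_7 = Round(s_6, k_6) = 0x53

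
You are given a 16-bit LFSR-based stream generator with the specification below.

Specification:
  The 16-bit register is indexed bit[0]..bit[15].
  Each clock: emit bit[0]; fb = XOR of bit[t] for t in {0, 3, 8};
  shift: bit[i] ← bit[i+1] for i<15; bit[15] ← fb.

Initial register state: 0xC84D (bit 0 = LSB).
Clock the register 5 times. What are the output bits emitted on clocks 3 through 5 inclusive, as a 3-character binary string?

reg_0 = 0xC84D
clock 1: out=1, reg = 0x6426
clock 2: out=0, reg = 0x3213
clock 3: out=1, reg = 0x9909
clock 4: out=1, reg = 0xCC84
clock 5: out=0, reg = 0x6642

110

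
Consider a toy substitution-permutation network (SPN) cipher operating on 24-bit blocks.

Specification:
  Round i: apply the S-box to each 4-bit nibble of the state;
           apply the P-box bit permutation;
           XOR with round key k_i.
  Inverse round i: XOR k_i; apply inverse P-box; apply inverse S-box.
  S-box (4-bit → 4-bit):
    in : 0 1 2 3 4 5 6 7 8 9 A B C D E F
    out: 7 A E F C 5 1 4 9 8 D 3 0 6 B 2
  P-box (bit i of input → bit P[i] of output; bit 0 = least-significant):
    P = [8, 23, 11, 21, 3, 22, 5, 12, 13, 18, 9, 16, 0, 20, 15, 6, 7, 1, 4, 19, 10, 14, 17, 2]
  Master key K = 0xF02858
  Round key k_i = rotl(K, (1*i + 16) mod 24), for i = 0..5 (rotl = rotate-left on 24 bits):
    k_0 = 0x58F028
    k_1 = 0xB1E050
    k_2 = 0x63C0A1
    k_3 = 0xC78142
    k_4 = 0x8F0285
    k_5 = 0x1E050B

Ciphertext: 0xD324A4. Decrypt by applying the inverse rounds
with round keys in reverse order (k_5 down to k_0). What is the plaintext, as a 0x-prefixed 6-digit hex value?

s_0 = ciphertext = 0xD324A4
s_1 = InvRound(s_0, k_5) = 0x9E6E0B
s_2 = InvRound(s_1, k_4) = 0xEBF867
s_3 = InvRound(s_2, k_3) = 0x196B4A
s_4 = InvRound(s_3, k_2) = 0x7E350A
s_5 = InvRound(s_4, k_1) = 0x0241EB
s_6 = InvRound(s_5, k_0) = 0x7E3616

0x7E3616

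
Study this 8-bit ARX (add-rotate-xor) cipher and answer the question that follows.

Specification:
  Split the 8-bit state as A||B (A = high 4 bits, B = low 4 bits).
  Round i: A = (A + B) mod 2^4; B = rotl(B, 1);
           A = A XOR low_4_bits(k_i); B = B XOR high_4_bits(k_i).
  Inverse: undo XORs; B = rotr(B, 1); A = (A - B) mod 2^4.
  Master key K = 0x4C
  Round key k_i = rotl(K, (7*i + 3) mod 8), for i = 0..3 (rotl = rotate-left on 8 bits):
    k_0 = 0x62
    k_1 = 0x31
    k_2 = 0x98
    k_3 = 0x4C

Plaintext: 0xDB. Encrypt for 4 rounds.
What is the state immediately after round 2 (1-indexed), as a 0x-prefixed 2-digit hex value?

0xA1

s_0 = plaintext = 0xDB
s_1 = Round(s_0, k_0) = 0xA1
s_2 = Round(s_1, k_1) = 0xA1
s_3 = Round(s_2, k_2) = 0x3B
s_4 = Round(s_3, k_3) = 0x23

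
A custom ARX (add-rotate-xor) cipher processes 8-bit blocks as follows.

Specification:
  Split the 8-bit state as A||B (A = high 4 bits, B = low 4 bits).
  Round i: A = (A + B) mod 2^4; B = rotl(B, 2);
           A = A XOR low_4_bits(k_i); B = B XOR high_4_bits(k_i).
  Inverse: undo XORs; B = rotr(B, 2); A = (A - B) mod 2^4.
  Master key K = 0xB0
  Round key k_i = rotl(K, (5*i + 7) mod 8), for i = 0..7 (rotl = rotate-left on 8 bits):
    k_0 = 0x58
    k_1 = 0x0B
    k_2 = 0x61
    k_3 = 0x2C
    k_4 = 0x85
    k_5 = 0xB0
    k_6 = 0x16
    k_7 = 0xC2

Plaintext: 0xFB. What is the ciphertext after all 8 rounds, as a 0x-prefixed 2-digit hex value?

s_0 = plaintext = 0xFB
s_1 = Round(s_0, k_0) = 0x2B
s_2 = Round(s_1, k_1) = 0x6E
s_3 = Round(s_2, k_2) = 0x5D
s_4 = Round(s_3, k_3) = 0xE5
s_5 = Round(s_4, k_4) = 0x6D
s_6 = Round(s_5, k_5) = 0x3C
s_7 = Round(s_6, k_6) = 0x92
s_8 = Round(s_7, k_7) = 0x94

0x94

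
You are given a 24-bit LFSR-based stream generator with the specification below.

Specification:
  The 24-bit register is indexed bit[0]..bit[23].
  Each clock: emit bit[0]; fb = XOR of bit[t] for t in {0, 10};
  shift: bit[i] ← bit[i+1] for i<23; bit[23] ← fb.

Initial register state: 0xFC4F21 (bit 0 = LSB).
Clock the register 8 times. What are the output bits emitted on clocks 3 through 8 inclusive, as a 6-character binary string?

reg_0 = 0xFC4F21
clock 1: out=1, reg = 0x7E2790
clock 2: out=0, reg = 0xBF13C8
clock 3: out=0, reg = 0x5F89E4
clock 4: out=0, reg = 0x2FC4F2
clock 5: out=0, reg = 0x97E279
clock 6: out=1, reg = 0xCBF13C
clock 7: out=0, reg = 0x65F89E
clock 8: out=0, reg = 0x32FC4F

000100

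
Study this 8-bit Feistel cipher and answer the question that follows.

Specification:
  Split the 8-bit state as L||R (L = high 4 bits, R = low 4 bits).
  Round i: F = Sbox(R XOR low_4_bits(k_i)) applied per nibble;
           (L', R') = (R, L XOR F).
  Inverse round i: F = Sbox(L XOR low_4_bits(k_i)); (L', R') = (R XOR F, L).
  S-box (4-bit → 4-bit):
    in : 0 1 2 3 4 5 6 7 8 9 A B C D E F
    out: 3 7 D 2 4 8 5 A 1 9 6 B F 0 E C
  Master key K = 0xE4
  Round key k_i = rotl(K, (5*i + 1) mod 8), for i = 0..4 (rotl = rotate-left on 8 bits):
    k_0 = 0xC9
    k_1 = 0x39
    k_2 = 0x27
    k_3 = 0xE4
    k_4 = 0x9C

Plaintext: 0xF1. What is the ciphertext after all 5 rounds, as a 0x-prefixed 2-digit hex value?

s_0 = plaintext = 0xF1
s_1 = Round(s_0, k_0) = 0x1E
s_2 = Round(s_1, k_1) = 0xEB
s_3 = Round(s_2, k_2) = 0xB1
s_4 = Round(s_3, k_3) = 0x13
s_5 = Round(s_4, k_4) = 0x3D

0x3D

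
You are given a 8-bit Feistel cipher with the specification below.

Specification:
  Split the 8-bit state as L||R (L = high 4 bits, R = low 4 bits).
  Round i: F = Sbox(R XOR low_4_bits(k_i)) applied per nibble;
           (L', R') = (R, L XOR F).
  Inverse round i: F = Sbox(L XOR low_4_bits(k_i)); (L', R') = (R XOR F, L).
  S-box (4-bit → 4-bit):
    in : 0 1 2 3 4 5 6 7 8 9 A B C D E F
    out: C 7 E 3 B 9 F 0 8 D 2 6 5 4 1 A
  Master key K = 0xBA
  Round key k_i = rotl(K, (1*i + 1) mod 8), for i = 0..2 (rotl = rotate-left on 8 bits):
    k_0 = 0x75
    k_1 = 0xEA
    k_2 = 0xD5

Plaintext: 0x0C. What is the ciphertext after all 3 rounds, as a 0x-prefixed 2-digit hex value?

s_0 = plaintext = 0x0C
s_1 = Round(s_0, k_0) = 0xCD
s_2 = Round(s_1, k_1) = 0xDC
s_3 = Round(s_2, k_2) = 0xC0

0xC0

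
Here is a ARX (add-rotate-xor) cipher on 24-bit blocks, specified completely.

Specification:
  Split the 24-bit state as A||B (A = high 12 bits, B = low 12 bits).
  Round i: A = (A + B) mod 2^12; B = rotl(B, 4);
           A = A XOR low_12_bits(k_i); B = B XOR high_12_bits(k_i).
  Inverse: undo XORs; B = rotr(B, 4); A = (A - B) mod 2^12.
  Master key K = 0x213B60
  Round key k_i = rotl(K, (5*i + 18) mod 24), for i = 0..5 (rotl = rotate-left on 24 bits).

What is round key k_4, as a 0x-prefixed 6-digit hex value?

0xD8084E

K = 0x213B60
k_0 = rotl(K, (5*0+18) mod 24) = rotl(K, 18) = 0x8084ED
k_1 = rotl(K, (5*1+18) mod 24) = rotl(K, 23) = 0x109DB0
k_2 = rotl(K, (5*2+18) mod 24) = rotl(K, 4) = 0x13B602
k_3 = rotl(K, (5*3+18) mod 24) = rotl(K, 9) = 0x76C042
k_4 = rotl(K, (5*4+18) mod 24) = rotl(K, 14) = 0xD8084E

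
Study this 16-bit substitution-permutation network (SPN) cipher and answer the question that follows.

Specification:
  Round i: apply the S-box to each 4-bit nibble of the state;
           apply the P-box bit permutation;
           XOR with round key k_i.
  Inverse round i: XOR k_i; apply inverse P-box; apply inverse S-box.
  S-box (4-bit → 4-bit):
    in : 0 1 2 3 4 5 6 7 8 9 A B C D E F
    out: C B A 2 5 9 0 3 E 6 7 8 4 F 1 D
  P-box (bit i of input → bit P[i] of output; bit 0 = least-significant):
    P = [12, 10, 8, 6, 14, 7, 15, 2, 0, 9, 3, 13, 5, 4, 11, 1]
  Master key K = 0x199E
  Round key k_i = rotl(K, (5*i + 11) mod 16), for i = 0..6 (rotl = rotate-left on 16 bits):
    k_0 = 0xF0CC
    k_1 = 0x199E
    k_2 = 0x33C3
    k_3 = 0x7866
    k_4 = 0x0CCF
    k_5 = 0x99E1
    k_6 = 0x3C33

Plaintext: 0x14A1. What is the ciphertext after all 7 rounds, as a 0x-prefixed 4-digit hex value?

0x2851

s_0 = plaintext = 0x14A1
s_1 = Round(s_0, k_0) = 0x2437
s_2 = Round(s_1, k_1) = 0x0D05
s_3 = Round(s_2, k_2) = 0x898C
s_4 = Round(s_3, k_3) = 0xF3F8
s_5 = Round(s_4, k_4) = 0xC3A9
s_6 = Round(s_5, k_5) = 0x5661
s_7 = Round(s_6, k_6) = 0x2851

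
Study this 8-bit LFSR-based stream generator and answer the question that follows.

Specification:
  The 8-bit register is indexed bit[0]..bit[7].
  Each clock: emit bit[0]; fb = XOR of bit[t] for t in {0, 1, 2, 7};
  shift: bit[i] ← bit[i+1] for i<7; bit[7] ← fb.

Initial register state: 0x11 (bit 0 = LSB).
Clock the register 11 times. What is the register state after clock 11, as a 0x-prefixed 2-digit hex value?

0x79

reg_0 = 0x11
clock 1: out=1, reg = 0x88
clock 2: out=0, reg = 0xC4
clock 3: out=0, reg = 0x62
clock 4: out=0, reg = 0xB1
clock 5: out=1, reg = 0x58
clock 6: out=0, reg = 0x2C
clock 7: out=0, reg = 0x96
clock 8: out=0, reg = 0xCB
clock 9: out=1, reg = 0xE5
clock 10: out=1, reg = 0xF2
clock 11: out=0, reg = 0x79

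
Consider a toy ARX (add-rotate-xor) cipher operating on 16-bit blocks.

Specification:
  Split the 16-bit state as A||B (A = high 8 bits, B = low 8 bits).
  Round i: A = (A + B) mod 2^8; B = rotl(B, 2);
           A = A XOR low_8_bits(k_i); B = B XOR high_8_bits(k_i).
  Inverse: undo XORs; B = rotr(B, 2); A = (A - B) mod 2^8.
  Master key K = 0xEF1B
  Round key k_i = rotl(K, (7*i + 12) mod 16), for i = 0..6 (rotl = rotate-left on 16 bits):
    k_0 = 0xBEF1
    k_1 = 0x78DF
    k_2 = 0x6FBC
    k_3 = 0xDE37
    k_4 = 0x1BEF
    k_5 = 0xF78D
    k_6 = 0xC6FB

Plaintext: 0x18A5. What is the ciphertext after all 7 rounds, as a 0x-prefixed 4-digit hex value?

s_0 = plaintext = 0x18A5
s_1 = Round(s_0, k_0) = 0x4C28
s_2 = Round(s_1, k_1) = 0xABD8
s_3 = Round(s_2, k_2) = 0x3F0C
s_4 = Round(s_3, k_3) = 0x7CEE
s_5 = Round(s_4, k_4) = 0x85A0
s_6 = Round(s_5, k_5) = 0xA875
s_7 = Round(s_6, k_6) = 0xE613

0xE613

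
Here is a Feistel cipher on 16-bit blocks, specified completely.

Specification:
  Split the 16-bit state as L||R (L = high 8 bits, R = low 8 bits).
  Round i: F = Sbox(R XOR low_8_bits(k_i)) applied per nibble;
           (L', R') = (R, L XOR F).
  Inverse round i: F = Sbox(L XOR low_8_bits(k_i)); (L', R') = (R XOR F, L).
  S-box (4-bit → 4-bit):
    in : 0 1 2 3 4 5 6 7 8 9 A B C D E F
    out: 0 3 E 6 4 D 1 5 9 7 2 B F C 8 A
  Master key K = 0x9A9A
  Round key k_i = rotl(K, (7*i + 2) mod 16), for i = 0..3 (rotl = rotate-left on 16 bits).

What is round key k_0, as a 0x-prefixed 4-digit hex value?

0x6A6A

K = 0x9A9A
k_0 = rotl(K, (7*0+2) mod 16) = rotl(K, 2) = 0x6A6A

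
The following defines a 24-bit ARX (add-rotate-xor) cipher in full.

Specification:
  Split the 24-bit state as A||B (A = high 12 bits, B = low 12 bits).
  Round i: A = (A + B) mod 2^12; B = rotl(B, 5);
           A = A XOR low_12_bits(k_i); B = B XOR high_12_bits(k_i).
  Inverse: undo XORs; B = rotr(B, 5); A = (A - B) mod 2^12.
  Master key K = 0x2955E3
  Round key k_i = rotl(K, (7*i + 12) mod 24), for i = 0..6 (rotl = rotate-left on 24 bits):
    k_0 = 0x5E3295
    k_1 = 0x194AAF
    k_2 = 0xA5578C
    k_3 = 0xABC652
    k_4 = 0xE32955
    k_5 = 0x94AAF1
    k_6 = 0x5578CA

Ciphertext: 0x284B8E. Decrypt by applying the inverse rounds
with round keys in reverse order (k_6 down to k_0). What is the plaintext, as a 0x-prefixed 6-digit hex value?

0xD92F70

s_0 = ciphertext = 0x284B8E
s_1 = InvRound(s_0, k_6) = 0xD58CF6
s_2 = InvRound(s_1, k_5) = 0x97CE2D
s_3 = InvRound(s_2, k_4) = 0x0A9F80
s_4 = InvRound(s_3, k_3) = 0x8D2E29
s_5 = InvRound(s_4, k_2) = 0x13BE23
s_6 = InvRound(s_5, k_1) = 0xF97BFD
s_7 = InvRound(s_6, k_0) = 0xD92F70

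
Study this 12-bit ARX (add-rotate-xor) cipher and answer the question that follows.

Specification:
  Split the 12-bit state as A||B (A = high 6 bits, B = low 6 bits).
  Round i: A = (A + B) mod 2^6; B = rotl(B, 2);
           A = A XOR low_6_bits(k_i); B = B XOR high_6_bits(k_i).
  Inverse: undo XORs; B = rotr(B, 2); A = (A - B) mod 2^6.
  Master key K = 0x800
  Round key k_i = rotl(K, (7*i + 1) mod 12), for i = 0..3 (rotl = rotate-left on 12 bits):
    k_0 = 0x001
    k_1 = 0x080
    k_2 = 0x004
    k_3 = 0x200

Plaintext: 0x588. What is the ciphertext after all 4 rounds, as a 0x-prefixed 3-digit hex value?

0xEC8

s_0 = plaintext = 0x588
s_1 = Round(s_0, k_0) = 0x7E0
s_2 = Round(s_1, k_1) = 0xFC0
s_3 = Round(s_2, k_2) = 0xEC0
s_4 = Round(s_3, k_3) = 0xEC8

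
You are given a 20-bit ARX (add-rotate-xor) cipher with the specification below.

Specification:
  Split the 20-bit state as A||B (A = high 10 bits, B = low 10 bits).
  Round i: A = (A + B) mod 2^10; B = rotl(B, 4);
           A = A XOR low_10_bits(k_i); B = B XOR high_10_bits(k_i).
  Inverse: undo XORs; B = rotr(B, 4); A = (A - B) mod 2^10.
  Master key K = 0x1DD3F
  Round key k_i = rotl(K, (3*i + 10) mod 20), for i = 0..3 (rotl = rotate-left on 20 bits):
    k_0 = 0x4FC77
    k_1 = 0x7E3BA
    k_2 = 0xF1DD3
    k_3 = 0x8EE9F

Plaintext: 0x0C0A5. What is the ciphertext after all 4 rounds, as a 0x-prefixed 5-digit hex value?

s_0 = plaintext = 0x0C0A5
s_1 = Round(s_0, k_0) = 0x28B6D
s_2 = Round(s_1, k_1) = 0xED725
s_3 = Round(s_2, k_2) = 0xC259B
s_4 = Round(s_3, k_3) = 0x8EF8D

0x8EF8D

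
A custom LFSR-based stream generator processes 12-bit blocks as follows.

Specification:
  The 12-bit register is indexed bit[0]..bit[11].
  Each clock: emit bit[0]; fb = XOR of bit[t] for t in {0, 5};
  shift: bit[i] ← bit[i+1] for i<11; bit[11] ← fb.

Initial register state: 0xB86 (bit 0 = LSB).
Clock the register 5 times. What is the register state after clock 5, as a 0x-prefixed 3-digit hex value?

0xD5C

reg_0 = 0xB86
clock 1: out=0, reg = 0x5C3
clock 2: out=1, reg = 0xAE1
clock 3: out=1, reg = 0x570
clock 4: out=0, reg = 0xAB8
clock 5: out=0, reg = 0xD5C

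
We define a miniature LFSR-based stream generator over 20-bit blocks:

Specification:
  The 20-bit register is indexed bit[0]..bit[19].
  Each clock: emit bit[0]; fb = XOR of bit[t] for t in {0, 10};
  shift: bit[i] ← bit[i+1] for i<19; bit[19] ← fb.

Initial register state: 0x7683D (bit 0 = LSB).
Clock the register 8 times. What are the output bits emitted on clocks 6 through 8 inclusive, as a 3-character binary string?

100

reg_0 = 0x7683D
clock 1: out=1, reg = 0xBB41E
clock 2: out=0, reg = 0xDDA0F
clock 3: out=1, reg = 0xEED07
clock 4: out=1, reg = 0x77683
clock 5: out=1, reg = 0x3BB41
clock 6: out=1, reg = 0x9DDA0
clock 7: out=0, reg = 0xCEED0
clock 8: out=0, reg = 0xE7768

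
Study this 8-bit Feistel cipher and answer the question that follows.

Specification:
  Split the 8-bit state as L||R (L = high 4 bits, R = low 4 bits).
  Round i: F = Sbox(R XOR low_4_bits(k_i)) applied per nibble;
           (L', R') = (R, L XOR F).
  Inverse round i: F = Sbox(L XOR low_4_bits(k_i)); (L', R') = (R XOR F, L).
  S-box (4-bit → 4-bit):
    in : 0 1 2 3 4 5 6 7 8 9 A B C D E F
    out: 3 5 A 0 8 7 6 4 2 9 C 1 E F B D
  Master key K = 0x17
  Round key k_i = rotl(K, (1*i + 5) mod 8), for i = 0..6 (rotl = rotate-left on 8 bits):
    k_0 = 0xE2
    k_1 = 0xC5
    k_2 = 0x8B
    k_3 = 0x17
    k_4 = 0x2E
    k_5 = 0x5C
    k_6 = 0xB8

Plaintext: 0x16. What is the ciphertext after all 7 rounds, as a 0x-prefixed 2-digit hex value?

0xF2

s_0 = plaintext = 0x16
s_1 = Round(s_0, k_0) = 0x69
s_2 = Round(s_1, k_1) = 0x98
s_3 = Round(s_2, k_2) = 0x89
s_4 = Round(s_3, k_3) = 0x93
s_5 = Round(s_4, k_4) = 0x36
s_6 = Round(s_5, k_5) = 0x6F
s_7 = Round(s_6, k_6) = 0xF2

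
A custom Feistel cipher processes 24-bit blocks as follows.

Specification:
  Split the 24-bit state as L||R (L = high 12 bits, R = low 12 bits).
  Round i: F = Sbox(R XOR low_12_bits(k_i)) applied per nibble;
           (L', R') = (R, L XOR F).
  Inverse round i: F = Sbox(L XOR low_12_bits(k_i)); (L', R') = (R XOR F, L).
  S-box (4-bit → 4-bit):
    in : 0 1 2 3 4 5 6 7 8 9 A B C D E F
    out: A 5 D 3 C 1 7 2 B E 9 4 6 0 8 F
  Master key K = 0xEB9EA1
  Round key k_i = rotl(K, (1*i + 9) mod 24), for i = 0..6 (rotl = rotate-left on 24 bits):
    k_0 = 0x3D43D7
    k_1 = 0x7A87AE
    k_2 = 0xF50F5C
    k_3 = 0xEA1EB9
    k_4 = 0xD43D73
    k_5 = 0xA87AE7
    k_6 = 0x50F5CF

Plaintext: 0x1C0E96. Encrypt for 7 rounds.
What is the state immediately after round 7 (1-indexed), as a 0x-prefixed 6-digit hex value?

s_0 = plaintext = 0x1C0E96
s_1 = Round(s_0, k_0) = 0xE96105
s_2 = Round(s_1, k_1) = 0x105902
s_3 = Round(s_2, k_2) = 0x90261D
s_4 = Round(s_3, k_3) = 0x61D29E
s_5 = Round(s_4, k_4) = 0x29E99D
s_6 = Round(s_5, k_5) = 0x99D1B7
s_7 = Round(s_6, k_6) = 0x1B75B6

0x1B75B6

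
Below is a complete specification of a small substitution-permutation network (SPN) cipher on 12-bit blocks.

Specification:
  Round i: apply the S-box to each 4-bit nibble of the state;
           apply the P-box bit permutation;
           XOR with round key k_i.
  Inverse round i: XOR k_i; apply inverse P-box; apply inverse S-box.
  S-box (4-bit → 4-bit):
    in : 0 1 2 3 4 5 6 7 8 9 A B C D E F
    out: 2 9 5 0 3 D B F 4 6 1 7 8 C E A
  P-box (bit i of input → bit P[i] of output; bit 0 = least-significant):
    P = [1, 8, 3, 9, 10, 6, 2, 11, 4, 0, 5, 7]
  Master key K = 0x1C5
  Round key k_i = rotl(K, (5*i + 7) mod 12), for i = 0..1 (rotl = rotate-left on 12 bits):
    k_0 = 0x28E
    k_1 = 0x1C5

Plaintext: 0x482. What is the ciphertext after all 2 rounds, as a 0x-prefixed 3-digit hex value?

0x3B3

s_0 = plaintext = 0x482
s_1 = Round(s_0, k_0) = 0x291
s_2 = Round(s_1, k_1) = 0x3B3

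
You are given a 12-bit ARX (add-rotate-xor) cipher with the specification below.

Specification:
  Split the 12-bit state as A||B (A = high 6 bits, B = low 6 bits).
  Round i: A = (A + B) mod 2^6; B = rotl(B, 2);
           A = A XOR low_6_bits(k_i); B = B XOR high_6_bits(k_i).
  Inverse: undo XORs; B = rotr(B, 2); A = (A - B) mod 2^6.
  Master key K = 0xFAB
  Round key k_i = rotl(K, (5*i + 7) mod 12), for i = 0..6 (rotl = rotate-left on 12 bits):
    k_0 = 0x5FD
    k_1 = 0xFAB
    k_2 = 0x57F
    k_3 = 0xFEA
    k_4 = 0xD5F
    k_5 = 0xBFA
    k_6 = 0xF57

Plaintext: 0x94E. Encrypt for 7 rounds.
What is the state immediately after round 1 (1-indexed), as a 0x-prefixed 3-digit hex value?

0x3AF

s_0 = plaintext = 0x94E
s_1 = Round(s_0, k_0) = 0x3AF
s_2 = Round(s_1, k_1) = 0x580
s_3 = Round(s_2, k_2) = 0xA55
s_4 = Round(s_3, k_3) = 0x52A
s_5 = Round(s_4, k_4) = 0x85F
s_6 = Round(s_5, k_5) = 0xE92
s_7 = Round(s_6, k_6) = 0x6F4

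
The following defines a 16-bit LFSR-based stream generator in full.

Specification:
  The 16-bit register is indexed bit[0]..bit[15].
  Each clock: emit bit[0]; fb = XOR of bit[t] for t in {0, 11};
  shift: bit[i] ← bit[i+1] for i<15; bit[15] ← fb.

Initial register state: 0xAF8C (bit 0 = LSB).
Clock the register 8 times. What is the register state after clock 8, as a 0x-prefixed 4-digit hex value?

0xB9AF

reg_0 = 0xAF8C
clock 1: out=0, reg = 0xD7C6
clock 2: out=0, reg = 0x6BE3
clock 3: out=1, reg = 0x35F1
clock 4: out=1, reg = 0x9AF8
clock 5: out=0, reg = 0xCD7C
clock 6: out=0, reg = 0xE6BE
clock 7: out=0, reg = 0x735F
clock 8: out=1, reg = 0xB9AF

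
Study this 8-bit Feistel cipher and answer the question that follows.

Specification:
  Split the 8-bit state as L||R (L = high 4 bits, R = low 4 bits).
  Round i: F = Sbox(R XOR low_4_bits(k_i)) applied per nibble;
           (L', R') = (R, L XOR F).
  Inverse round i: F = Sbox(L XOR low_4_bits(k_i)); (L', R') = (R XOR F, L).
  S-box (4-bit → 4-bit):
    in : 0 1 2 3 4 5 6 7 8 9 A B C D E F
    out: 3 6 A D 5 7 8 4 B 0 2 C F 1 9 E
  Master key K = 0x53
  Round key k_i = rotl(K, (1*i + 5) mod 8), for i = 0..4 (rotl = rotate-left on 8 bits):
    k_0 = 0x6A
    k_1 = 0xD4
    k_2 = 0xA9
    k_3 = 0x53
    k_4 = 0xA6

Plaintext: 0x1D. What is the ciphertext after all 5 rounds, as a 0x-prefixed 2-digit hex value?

0x45

s_0 = plaintext = 0x1D
s_1 = Round(s_0, k_0) = 0xD5
s_2 = Round(s_1, k_1) = 0x5B
s_3 = Round(s_2, k_2) = 0xBF
s_4 = Round(s_3, k_3) = 0xF4
s_5 = Round(s_4, k_4) = 0x45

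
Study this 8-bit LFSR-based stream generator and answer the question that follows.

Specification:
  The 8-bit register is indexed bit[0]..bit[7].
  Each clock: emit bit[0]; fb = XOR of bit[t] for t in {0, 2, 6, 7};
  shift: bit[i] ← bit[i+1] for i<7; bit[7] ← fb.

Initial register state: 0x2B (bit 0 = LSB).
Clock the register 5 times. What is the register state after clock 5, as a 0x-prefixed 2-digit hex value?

0xD9

reg_0 = 0x2B
clock 1: out=1, reg = 0x95
clock 2: out=1, reg = 0xCA
clock 3: out=0, reg = 0x65
clock 4: out=1, reg = 0xB2
clock 5: out=0, reg = 0xD9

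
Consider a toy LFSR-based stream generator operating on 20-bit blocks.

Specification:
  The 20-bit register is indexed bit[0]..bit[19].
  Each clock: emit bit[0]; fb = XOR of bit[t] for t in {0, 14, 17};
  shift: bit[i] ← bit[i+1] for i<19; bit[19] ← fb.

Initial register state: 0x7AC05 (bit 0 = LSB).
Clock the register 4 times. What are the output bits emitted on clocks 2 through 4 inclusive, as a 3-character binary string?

010

reg_0 = 0x7AC05
clock 1: out=1, reg = 0x3D602
clock 2: out=0, reg = 0x1EB01
clock 3: out=1, reg = 0x0F580
clock 4: out=0, reg = 0x87AC0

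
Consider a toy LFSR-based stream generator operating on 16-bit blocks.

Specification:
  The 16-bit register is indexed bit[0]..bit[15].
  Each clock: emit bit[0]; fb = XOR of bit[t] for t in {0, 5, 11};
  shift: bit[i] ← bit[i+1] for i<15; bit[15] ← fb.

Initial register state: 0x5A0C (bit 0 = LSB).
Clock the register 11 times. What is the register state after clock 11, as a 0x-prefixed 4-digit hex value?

0xC6EB

reg_0 = 0x5A0C
clock 1: out=0, reg = 0xAD06
clock 2: out=0, reg = 0xD683
clock 3: out=1, reg = 0xEB41
clock 4: out=1, reg = 0x75A0
clock 5: out=0, reg = 0xBAD0
clock 6: out=0, reg = 0xDD68
clock 7: out=0, reg = 0x6EB4
clock 8: out=0, reg = 0x375A
clock 9: out=0, reg = 0x1BAD
clock 10: out=1, reg = 0x8DD6
clock 11: out=0, reg = 0xC6EB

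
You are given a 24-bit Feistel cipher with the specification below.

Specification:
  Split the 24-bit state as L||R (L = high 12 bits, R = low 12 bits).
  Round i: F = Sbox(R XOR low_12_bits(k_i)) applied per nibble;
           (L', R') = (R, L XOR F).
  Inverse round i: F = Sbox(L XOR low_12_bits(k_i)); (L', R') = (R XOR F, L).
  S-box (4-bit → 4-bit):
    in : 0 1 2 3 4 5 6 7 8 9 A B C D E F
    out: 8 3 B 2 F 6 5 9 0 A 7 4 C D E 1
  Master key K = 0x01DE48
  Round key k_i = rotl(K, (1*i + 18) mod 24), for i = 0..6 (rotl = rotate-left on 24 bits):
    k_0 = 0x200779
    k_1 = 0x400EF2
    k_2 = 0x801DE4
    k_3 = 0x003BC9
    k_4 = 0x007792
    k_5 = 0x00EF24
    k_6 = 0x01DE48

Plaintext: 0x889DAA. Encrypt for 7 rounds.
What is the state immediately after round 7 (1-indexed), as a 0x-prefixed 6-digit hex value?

s_0 = plaintext = 0x889DAA
s_1 = Round(s_0, k_0) = 0xDAAF5B
s_2 = Round(s_1, k_1) = 0xF5BED0
s_3 = Round(s_2, k_2) = 0xED0D74
s_4 = Round(s_3, k_3) = 0xD74B9D
s_5 = Round(s_4, k_4) = 0xB9D1F5
s_6 = Round(s_5, k_5) = 0x1F554E
s_7 = Round(s_6, k_6) = 0x54E570

0x54E570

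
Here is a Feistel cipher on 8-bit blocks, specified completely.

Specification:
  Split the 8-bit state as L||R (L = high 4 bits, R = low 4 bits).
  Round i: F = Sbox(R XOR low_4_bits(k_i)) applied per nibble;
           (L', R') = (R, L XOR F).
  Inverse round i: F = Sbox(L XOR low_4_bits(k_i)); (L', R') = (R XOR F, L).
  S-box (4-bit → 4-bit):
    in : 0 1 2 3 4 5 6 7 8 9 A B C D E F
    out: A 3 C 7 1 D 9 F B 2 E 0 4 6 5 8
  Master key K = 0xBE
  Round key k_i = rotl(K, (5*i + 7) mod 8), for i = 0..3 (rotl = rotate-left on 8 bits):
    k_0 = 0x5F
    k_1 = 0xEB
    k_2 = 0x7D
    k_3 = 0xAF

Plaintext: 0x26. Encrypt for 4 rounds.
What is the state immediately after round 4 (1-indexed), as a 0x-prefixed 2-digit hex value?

0x0E

s_0 = plaintext = 0x26
s_1 = Round(s_0, k_0) = 0x60
s_2 = Round(s_1, k_1) = 0x06
s_3 = Round(s_2, k_2) = 0x60
s_4 = Round(s_3, k_3) = 0x0E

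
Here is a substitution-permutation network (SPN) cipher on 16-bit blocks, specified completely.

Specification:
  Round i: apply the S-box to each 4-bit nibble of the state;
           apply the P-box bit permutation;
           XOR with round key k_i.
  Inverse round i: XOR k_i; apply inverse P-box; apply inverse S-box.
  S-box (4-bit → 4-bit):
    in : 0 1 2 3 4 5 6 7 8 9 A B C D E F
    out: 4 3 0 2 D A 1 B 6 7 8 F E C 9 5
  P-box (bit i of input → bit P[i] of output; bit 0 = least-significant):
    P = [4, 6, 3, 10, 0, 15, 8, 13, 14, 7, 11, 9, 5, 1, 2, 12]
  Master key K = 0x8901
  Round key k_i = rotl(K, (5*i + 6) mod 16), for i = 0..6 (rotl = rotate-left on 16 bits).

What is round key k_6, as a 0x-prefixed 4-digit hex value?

K = 0x8901
k_0 = rotl(K, (5*0+6) mod 16) = rotl(K, 6) = 0x4062
k_1 = rotl(K, (5*1+6) mod 16) = rotl(K, 11) = 0x0C48
k_2 = rotl(K, (5*2+6) mod 16) = rotl(K, 0) = 0x8901
k_3 = rotl(K, (5*3+6) mod 16) = rotl(K, 5) = 0x2031
k_4 = rotl(K, (5*4+6) mod 16) = rotl(K, 10) = 0x0624
k_5 = rotl(K, (5*5+6) mod 16) = rotl(K, 15) = 0xC480
k_6 = rotl(K, (5*6+6) mod 16) = rotl(K, 4) = 0x9018

0x9018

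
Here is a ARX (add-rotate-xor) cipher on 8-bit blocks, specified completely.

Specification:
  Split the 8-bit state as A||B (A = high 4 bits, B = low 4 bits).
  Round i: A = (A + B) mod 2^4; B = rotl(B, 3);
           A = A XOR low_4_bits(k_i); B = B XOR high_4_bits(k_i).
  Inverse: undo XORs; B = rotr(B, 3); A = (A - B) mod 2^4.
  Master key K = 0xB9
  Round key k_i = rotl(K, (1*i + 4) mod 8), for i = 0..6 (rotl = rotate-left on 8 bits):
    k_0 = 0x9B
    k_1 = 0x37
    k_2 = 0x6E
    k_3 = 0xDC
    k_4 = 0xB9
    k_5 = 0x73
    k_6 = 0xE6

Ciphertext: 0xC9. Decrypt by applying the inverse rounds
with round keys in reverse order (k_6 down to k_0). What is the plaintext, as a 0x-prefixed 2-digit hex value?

s_0 = ciphertext = 0xC9
s_1 = InvRound(s_0, k_6) = 0xCE
s_2 = InvRound(s_1, k_5) = 0xC3
s_3 = InvRound(s_2, k_4) = 0x41
s_4 = InvRound(s_3, k_3) = 0xF9
s_5 = InvRound(s_4, k_2) = 0x2F
s_6 = InvRound(s_5, k_1) = 0xC9
s_7 = InvRound(s_6, k_0) = 0x70

0x70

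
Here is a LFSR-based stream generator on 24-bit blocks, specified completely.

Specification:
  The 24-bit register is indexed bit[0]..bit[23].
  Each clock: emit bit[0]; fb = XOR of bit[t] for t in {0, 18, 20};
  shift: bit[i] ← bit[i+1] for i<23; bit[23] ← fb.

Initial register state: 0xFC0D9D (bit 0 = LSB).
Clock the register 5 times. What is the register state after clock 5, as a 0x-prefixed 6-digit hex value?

0xEFE06C

reg_0 = 0xFC0D9D
clock 1: out=1, reg = 0xFE06CE
clock 2: out=0, reg = 0x7F0367
clock 3: out=1, reg = 0xBF81B3
clock 4: out=1, reg = 0xDFC0D9
clock 5: out=1, reg = 0xEFE06C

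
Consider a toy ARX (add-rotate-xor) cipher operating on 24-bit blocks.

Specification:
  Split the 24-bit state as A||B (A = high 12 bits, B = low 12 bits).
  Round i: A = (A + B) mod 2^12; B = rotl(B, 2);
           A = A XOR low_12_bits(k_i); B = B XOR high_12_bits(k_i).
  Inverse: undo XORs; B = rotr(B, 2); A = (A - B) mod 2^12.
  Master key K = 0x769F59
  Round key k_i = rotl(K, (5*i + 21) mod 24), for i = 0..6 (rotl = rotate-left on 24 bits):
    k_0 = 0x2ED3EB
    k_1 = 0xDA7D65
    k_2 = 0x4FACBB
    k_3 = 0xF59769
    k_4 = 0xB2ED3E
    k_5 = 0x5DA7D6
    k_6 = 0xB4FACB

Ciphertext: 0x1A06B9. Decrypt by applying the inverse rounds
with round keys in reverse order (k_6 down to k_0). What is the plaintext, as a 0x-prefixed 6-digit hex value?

0xD28A70

s_0 = ciphertext = 0x1A06B9
s_1 = InvRound(s_0, k_6) = 0xFEEB7D
s_2 = InvRound(s_1, k_5) = 0x88FFA9
s_3 = InvRound(s_2, k_4) = 0x890D21
s_4 = InvRound(s_3, k_3) = 0xF5B09E
s_5 = InvRound(s_4, k_2) = 0x2C7119
s_6 = InvRound(s_5, k_1) = 0x473B2F
s_7 = InvRound(s_6, k_0) = 0xD28A70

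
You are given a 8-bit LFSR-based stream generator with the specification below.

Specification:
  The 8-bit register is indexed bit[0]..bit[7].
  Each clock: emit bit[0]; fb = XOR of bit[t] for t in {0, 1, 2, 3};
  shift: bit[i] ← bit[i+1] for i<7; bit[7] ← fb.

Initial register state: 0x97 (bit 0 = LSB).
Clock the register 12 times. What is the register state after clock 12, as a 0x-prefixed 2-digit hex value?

reg_0 = 0x97
clock 1: out=1, reg = 0xCB
clock 2: out=1, reg = 0xE5
clock 3: out=1, reg = 0x72
clock 4: out=0, reg = 0xB9
clock 5: out=1, reg = 0x5C
clock 6: out=0, reg = 0x2E
clock 7: out=0, reg = 0x97
clock 8: out=1, reg = 0xCB
clock 9: out=1, reg = 0xE5
clock 10: out=1, reg = 0x72
clock 11: out=0, reg = 0xB9
clock 12: out=1, reg = 0x5C

0x5C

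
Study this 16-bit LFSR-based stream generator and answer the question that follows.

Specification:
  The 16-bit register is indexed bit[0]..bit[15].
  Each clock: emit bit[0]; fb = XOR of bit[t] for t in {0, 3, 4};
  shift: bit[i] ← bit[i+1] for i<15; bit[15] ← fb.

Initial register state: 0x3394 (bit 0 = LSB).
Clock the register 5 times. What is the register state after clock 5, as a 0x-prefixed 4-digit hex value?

0xF99C

reg_0 = 0x3394
clock 1: out=0, reg = 0x99CA
clock 2: out=0, reg = 0xCCE5
clock 3: out=1, reg = 0xE672
clock 4: out=0, reg = 0xF339
clock 5: out=1, reg = 0xF99C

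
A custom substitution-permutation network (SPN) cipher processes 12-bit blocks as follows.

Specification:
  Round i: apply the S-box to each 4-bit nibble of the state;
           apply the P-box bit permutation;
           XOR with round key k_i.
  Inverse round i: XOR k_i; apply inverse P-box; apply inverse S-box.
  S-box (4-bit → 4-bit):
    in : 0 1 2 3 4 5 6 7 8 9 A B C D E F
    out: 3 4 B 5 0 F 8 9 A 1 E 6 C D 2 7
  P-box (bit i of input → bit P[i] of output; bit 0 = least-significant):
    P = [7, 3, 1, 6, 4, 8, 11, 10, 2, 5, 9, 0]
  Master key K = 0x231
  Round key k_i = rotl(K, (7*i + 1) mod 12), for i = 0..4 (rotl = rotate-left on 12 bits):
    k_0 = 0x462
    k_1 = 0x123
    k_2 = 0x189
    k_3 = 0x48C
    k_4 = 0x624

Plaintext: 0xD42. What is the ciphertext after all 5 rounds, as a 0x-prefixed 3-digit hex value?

0x315

s_0 = plaintext = 0xD42
s_1 = Round(s_0, k_0) = 0x6AF
s_2 = Round(s_1, k_1) = 0xCA8
s_3 = Round(s_2, k_2) = 0xEC0
s_4 = Round(s_3, k_3) = 0x824
s_5 = Round(s_4, k_4) = 0x315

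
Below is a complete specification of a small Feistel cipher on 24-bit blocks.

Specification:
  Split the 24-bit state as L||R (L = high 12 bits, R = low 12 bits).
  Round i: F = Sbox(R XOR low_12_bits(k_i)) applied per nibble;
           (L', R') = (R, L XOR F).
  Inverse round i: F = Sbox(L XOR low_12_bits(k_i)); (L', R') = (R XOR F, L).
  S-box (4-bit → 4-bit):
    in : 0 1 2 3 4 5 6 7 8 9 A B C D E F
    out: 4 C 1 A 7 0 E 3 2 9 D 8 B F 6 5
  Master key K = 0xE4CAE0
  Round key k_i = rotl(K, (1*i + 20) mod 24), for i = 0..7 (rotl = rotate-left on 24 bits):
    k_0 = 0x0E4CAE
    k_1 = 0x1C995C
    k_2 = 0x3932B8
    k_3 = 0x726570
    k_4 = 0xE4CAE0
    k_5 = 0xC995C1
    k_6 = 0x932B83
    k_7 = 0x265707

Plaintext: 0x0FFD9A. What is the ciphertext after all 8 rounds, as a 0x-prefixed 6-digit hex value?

s_0 = plaintext = 0x0FFD9A
s_1 = Round(s_0, k_0) = 0xD9AC58
s_2 = Round(s_1, k_1) = 0xC58DDD
s_3 = Round(s_2, k_2) = 0xDDD9B8
s_4 = Round(s_3, k_3) = 0x9B866F
s_5 = Round(s_4, k_4) = 0x66F29D
s_6 = Round(s_5, k_5) = 0x29D564
s_7 = Round(s_6, k_6) = 0x5644FE
s_8 = Round(s_7, k_7) = 0x4FEF3D

0x4FEF3D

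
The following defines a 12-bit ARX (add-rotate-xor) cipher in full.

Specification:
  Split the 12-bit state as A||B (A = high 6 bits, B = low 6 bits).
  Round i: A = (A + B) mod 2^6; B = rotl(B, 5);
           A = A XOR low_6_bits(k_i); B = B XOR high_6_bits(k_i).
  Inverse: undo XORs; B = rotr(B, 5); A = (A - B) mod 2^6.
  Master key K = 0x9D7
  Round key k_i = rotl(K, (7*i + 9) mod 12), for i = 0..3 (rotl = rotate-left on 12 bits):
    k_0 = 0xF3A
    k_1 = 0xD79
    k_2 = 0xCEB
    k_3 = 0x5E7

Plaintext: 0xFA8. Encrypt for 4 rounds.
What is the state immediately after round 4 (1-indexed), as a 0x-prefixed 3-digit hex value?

0x7F6

s_0 = plaintext = 0xFA8
s_1 = Round(s_0, k_0) = 0x728
s_2 = Round(s_1, k_1) = 0xF61
s_3 = Round(s_2, k_2) = 0xD43
s_4 = Round(s_3, k_3) = 0x7F6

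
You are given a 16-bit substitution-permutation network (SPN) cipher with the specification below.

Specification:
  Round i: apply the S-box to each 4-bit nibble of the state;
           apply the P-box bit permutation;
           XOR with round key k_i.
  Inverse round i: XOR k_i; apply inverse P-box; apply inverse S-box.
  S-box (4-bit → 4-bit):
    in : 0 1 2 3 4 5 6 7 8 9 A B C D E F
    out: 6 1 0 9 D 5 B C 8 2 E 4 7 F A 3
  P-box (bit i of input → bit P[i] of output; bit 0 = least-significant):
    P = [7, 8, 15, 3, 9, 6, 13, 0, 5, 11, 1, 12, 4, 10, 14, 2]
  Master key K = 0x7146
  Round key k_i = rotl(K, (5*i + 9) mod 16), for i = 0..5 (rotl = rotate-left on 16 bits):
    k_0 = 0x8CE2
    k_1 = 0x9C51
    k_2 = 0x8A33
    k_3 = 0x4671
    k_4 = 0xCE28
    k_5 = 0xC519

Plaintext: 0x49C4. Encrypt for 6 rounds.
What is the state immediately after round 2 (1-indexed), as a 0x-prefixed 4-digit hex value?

s_0 = plaintext = 0x49C4
s_1 = Round(s_0, k_0) = 0x663E
s_2 = Round(s_1, k_1) = 0x836C
s_3 = Round(s_2, k_2) = 0x19D6
s_4 = Round(s_3, k_3) = 0x6DA8
s_5 = Round(s_4, k_4) = 0xF257
s_6 = Round(s_5, k_5) = 0x6301

0x836C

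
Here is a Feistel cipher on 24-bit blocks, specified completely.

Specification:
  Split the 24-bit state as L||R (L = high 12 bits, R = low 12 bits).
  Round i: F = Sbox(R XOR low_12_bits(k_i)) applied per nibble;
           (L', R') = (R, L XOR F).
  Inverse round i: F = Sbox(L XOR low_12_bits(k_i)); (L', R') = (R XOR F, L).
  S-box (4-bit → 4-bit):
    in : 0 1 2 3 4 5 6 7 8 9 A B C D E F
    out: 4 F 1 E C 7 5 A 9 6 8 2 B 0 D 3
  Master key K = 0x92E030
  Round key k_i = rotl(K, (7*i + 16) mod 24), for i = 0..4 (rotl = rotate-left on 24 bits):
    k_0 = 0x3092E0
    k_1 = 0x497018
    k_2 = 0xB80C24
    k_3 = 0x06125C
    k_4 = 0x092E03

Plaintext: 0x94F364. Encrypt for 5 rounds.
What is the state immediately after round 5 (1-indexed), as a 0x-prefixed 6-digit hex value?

s_0 = plaintext = 0x94F364
s_1 = Round(s_0, k_0) = 0x3646D3
s_2 = Round(s_1, k_1) = 0x6D36D6
s_3 = Round(s_2, k_2) = 0x6D6EE2
s_4 = Round(s_3, k_3) = 0xEE2DFB
s_5 = Round(s_4, k_4) = 0xDFB0DB

0xDFB0DB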